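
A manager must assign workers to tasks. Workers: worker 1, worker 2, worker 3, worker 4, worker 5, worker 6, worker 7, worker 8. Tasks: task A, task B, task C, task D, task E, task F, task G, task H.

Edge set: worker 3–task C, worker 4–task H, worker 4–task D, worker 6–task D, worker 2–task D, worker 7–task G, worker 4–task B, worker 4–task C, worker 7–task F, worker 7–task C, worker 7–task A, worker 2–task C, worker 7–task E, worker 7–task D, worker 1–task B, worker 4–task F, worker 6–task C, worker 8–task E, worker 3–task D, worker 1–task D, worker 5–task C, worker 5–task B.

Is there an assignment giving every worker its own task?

No

The set {worker 1, worker 2, worker 3, worker 5, worker 6} has only 3 neighbours ({task B, task C, task D}), so by Hall's theorem at most 6 of the 8 workers can be matched.
Hence no matching covers every worker.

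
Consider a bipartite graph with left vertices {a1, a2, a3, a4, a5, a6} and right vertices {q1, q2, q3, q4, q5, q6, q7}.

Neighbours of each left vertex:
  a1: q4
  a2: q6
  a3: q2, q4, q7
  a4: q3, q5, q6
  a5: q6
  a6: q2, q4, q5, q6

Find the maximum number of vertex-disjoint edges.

One maximum matching: a1-q4, a2-q6, a3-q7, a4-q5, a6-q2.
The set {a2, a5} has only 1 neighbour ({q6}), so by Hall's theorem at most 5 of the 6 left vertices can be matched.

5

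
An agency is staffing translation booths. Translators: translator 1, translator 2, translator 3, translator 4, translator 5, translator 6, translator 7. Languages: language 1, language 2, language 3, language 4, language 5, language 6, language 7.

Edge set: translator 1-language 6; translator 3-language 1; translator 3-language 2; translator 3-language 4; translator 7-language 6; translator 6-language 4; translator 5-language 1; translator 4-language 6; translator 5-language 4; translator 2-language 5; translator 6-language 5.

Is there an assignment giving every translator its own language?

No

The set {translator 1, translator 4, translator 7} has only 1 neighbour ({language 6}), so by Hall's theorem at most 5 of the 7 translators can be matched.
Hence no matching covers every translator.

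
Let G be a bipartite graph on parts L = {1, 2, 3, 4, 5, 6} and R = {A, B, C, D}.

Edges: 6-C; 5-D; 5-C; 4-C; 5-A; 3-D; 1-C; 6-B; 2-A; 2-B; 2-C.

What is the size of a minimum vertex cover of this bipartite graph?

4

A maximum matching has 4 edges (e.g. 1–C, 2–B, 3–D, 5–A).
By König's theorem the minimum vertex cover has the same size. One such cover is {A, B, C, D}.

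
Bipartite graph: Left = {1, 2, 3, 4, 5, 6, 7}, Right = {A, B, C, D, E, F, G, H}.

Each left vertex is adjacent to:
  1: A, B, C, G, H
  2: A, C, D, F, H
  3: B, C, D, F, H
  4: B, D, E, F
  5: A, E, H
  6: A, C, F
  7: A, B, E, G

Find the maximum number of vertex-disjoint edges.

For example, pair 1→G, 2→A, 3→F, 4→E, 5→H, 6→C, 7→B.
All 7 left vertices are matched, so no larger matching exists.

7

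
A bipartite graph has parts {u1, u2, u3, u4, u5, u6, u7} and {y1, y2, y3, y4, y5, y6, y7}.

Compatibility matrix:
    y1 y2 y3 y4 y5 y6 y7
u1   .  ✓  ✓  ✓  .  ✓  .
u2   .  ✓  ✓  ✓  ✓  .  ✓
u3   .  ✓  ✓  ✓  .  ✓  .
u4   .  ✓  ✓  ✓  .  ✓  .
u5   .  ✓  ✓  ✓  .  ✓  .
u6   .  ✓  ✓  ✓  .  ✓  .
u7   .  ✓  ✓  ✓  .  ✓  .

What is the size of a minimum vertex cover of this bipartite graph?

{u2, y2, y3, y4, y6} is a vertex cover of size 5: every edge has an endpoint in this set.
No smaller cover exists because u1–y4, u2–y7, u3–y6, u4–y2, u5–y3 is a matching of size 5, and a cover must include an endpoint of each of these disjoint edges (König's theorem).

5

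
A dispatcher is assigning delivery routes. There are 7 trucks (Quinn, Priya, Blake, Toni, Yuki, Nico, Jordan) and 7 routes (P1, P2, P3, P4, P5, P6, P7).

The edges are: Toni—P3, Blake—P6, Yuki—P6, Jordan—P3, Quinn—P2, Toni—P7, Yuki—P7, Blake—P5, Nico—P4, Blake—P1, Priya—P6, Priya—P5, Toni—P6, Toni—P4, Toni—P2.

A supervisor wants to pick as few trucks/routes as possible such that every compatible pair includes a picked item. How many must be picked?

The 7 edges Quinn–P2, Priya–P5, Blake–P1, Toni–P7, Yuki–P6, Nico–P4, Jordan–P3 form a matching, so any vertex cover needs at least 7 vertices (one per matched edge).
Conversely {Quinn, Priya, Blake, Toni, Yuki, Nico, Jordan} meets every edge and has exactly 7 vertices, so 7 is optimal.

7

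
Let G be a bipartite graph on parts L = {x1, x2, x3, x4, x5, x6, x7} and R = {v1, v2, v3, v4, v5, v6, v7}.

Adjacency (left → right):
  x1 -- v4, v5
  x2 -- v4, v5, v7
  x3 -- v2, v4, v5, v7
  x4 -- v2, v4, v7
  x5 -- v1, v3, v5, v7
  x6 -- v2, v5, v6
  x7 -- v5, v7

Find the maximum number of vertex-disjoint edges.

6

For example, pair x1–v5, x2–v4, x3–v7, x4–v2, x5–v1, x6–v6.
The set {x1, x2, x3, x4, x7} has only 4 neighbours ({v2, v4, v5, v7}), so by Hall's theorem at most 6 of the 7 left vertices can be matched.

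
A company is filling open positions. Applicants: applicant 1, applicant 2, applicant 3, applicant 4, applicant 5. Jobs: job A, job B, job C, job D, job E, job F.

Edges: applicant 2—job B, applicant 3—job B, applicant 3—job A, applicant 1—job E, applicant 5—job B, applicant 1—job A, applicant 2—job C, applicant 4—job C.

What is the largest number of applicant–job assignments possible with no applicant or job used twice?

4

A valid assignment of size 4: applicant 1→job E, applicant 2→job B, applicant 3→job A, applicant 4→job C.
The set {applicant 2, applicant 4, applicant 5} has only 2 neighbours ({job B, job C}), so by Hall's theorem at most 4 of the 5 applicants can be matched.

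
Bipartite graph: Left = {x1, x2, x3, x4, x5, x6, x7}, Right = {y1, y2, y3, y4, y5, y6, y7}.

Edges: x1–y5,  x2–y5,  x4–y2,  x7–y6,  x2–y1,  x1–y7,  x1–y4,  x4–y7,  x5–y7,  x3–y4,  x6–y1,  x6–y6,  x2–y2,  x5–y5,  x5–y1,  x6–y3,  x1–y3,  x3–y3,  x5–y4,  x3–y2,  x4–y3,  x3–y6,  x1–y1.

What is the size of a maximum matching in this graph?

A valid assignment of size 7: x1–y4, x2–y5, x3–y3, x4–y2, x5–y7, x6–y1, x7–y6.
All 7 left vertices are matched, so no larger matching exists.

7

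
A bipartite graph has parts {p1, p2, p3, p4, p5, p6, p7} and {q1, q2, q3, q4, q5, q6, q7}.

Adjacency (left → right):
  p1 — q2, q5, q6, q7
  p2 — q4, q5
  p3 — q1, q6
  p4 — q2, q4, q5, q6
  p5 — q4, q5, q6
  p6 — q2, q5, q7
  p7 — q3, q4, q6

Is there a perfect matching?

A valid assignment of size 7: p1→q7, p2→q4, p3→q1, p4→q6, p5→q5, p6→q2, p7→q3.
Every left vertex is matched, so this is a perfect matching.

Yes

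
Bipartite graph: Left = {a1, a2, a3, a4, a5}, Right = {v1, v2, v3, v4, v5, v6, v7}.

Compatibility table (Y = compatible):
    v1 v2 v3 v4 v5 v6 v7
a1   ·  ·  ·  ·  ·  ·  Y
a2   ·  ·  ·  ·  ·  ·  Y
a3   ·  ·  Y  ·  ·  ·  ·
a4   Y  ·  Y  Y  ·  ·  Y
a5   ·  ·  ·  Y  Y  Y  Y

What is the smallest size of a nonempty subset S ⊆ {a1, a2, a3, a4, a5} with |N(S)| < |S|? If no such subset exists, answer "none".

Take S = {a1, a2}. Its neighbourhood is {v7}, so |N(S)| = 1 < |S| = 2.
No single vertex violates Hall's condition since each has at least one neighbour, so 2 is the minimum.

2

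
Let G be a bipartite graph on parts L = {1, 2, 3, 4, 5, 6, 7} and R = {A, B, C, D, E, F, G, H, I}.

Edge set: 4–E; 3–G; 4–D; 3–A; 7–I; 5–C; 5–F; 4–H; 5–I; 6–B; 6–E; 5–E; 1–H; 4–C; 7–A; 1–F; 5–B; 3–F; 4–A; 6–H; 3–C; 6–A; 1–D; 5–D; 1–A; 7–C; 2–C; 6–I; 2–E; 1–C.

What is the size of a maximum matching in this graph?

For example, pair 1→H, 2→C, 3→F, 4→E, 5→B, 6→A, 7→I.
This saturates every left vertex, so 7 is the maximum.

7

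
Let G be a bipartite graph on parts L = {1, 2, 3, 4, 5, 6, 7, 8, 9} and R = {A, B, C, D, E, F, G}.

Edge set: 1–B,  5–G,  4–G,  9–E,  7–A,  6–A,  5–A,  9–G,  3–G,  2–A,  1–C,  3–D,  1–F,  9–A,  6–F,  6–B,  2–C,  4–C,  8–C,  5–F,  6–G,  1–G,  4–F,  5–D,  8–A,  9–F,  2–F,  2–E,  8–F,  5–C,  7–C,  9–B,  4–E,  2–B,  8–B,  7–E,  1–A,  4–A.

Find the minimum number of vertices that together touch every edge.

{A, B, C, D, E, F, G} is a vertex cover of size 7: every edge has an endpoint in this set.
No smaller cover exists because 1–A, 2–C, 3–D, 4–G, 5–F, 6–B, 7–E is a matching of size 7, and a cover must include an endpoint of each of these disjoint edges (König's theorem).

7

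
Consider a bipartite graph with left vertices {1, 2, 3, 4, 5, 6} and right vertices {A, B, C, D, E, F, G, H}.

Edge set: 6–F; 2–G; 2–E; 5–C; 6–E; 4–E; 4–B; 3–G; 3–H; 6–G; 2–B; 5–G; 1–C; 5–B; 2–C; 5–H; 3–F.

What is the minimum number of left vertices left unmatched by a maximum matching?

0

For example, pair 1-C, 2-G, 3-F, 4-B, 5-H, 6-E.
All 6 left vertices are matched, so no larger matching exists.
That matches 6 of the 6, leaving 0 unmatched; no matching can do better.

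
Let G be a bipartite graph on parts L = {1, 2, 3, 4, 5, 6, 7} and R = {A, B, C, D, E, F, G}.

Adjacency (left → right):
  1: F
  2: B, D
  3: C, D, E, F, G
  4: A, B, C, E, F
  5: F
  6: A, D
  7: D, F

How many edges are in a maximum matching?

6

For example, pair 1-F, 2-B, 3-G, 4-E, 6-A, 7-D.
The set {1, 5} has only 1 neighbour ({F}), so by Hall's theorem at most 6 of the 7 left vertices can be matched.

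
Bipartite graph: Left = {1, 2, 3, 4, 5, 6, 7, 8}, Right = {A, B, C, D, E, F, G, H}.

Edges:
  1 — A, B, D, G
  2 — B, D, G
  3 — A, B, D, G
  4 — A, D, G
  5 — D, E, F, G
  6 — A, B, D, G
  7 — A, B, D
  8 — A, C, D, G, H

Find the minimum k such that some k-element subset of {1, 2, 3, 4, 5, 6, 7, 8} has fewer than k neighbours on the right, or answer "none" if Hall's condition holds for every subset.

5

Take S = {1, 2, 3, 4, 6}. Its neighbourhood is {A, B, D, G}, so |N(S)| = 4 < |S| = 5.
Every subset of size less than 5 has at least as many neighbours as members, so 5 is the minimum.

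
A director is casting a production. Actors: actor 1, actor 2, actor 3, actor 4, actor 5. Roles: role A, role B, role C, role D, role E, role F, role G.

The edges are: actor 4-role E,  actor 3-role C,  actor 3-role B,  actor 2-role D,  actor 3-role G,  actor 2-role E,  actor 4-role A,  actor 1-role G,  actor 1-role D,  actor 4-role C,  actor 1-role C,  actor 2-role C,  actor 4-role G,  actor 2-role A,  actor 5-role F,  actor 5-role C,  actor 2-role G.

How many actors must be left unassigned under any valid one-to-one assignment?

A valid assignment of size 5: actor 1→role D, actor 2→role C, actor 3→role B, actor 4→role G, actor 5→role F.
All 5 actors are matched, so no larger matching exists.
That matches 5 of the 5, leaving 0 unmatched; no matching can do better.

0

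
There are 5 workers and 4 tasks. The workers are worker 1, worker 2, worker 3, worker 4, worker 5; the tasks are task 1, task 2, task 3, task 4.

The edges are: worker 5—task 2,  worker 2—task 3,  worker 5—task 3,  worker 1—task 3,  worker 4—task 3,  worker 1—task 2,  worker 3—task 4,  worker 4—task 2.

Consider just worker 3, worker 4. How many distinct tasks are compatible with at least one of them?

The union of neighbours of {worker 3, worker 4} is {task 2, task 3, task 4}, which has 3 elements.
Since |N(S)| = 3 ≥ |S| = 2, Hall's condition holds for this subset.

3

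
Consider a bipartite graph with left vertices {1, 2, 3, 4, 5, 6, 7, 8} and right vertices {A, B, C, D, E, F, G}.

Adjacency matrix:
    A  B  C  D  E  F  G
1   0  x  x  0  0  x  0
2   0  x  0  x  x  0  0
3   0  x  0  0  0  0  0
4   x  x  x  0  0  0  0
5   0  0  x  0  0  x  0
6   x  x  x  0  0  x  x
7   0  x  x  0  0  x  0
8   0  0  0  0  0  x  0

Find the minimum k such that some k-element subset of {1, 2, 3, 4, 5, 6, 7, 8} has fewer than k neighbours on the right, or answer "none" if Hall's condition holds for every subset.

4

Take S = {1, 3, 5, 7}. Its neighbourhood is {B, C, F}, so |N(S)| = 3 < |S| = 4.
Every subset of size less than 4 has at least as many neighbours as members, so 4 is the minimum.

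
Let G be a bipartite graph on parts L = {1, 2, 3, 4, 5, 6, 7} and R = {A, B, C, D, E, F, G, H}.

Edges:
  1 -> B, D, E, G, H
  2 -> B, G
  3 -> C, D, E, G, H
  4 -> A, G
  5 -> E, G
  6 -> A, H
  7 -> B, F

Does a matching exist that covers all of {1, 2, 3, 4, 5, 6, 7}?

One maximum matching: 1–D, 2–G, 3–C, 4–A, 5–E, 6–H, 7–B.
Every left vertex is matched, so this matching saturates all of them.

Yes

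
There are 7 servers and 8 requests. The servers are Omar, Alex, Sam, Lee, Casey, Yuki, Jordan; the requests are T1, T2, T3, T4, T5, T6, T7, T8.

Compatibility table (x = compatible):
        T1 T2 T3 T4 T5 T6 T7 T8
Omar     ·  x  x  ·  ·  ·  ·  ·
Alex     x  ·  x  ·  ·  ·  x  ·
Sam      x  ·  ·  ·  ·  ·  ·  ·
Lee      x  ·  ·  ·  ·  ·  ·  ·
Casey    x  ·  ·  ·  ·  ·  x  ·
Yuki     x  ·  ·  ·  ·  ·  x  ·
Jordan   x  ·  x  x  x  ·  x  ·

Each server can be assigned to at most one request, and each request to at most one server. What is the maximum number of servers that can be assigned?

5

One maximum matching: Omar→T2, Alex→T3, Sam→T1, Casey→T7, Jordan→T4.
The set {Sam, Lee, Casey, Yuki} has only 2 neighbours ({T1, T7}), so by Hall's theorem at most 5 of the 7 servers can be matched.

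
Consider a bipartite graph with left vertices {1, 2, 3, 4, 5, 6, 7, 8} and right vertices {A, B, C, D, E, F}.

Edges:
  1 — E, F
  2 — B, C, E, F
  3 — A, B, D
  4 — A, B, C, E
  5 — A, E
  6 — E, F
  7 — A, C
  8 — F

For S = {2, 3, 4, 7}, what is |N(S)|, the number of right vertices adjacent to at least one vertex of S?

The union of neighbours of {2, 3, 4, 7} is {A, B, C, D, E, F}, which has 6 elements.
Since |N(S)| = 6 ≥ |S| = 4, Hall's condition holds for this subset.

6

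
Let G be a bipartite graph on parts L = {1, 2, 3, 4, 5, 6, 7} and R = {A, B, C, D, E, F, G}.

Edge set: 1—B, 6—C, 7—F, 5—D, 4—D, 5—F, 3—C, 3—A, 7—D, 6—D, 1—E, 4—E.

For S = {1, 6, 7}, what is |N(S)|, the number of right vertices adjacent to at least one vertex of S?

5

The union of neighbours of {1, 6, 7} is {B, C, D, E, F}, which has 5 elements.
Since |N(S)| = 5 ≥ |S| = 3, Hall's condition holds for this subset.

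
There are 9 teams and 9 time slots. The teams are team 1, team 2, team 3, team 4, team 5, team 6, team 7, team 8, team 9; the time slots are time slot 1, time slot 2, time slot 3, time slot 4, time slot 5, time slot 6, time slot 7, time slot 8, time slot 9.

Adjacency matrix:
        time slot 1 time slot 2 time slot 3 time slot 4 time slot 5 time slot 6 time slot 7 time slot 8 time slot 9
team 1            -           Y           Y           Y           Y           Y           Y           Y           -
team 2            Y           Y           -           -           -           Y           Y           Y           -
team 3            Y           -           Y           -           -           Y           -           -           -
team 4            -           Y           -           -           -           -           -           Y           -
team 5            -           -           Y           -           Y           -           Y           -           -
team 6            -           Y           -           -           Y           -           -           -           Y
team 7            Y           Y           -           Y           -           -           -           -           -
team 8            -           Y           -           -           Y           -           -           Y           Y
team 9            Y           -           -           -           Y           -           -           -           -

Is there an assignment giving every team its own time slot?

A valid assignment of size 9: team 1→time slot 7, team 2→time slot 1, team 3→time slot 6, team 4→time slot 8, team 5→time slot 3, team 6→time slot 9, team 7→time slot 4, team 8→time slot 2, team 9→time slot 5.
All 9 teams are covered.

Yes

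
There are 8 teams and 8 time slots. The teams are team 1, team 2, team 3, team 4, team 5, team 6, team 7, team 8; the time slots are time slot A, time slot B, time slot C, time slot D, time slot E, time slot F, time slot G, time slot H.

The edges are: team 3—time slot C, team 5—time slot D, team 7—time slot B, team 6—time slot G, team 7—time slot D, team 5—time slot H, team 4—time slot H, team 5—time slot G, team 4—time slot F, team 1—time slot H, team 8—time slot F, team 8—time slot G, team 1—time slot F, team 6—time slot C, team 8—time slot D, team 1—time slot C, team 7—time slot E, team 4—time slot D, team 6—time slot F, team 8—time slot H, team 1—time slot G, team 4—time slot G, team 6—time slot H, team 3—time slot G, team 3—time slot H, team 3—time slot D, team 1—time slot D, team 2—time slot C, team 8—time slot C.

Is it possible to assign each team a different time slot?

The set {team 1, team 2, team 3, team 4, team 5, team 6, team 8} has only 5 neighbours ({time slot C, time slot D, time slot F, time slot G, time slot H}), so by Hall's theorem at most 6 of the 8 teams can be matched.
Hence no matching covers every team.

No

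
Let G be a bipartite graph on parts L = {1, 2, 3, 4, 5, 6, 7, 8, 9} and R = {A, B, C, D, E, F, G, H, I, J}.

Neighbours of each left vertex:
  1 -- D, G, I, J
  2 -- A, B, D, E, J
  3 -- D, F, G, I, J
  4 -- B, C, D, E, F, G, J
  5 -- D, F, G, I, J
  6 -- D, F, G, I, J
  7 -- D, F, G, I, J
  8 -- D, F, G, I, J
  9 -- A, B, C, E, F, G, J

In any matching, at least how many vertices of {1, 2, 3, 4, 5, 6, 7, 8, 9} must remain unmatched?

A valid assignment of size 8: 1-I, 2-E, 3-D, 4-B, 5-F, 6-G, 7-J, 9-A.
The set {1, 3, 5, 6, 7, 8} has only 5 neighbours ({D, F, G, I, J}), so by Hall's theorem at most 8 of the 9 left vertices can be matched.
That matches 8 of the 9, leaving 1 unmatched; no matching can do better.

1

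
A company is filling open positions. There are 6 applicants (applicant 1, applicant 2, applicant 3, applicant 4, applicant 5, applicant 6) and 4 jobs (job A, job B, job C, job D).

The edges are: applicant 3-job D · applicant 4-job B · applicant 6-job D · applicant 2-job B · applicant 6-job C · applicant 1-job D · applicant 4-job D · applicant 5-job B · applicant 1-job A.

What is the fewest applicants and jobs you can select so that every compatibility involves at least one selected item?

The 4 edges applicant 1–job A, applicant 2–job B, applicant 3–job D, applicant 6–job C form a matching, so any vertex cover needs at least 4 vertices (one per matched edge).
Conversely {applicant 1, applicant 6, job B, job D} meets every edge and has exactly 4 vertices, so 4 is optimal.

4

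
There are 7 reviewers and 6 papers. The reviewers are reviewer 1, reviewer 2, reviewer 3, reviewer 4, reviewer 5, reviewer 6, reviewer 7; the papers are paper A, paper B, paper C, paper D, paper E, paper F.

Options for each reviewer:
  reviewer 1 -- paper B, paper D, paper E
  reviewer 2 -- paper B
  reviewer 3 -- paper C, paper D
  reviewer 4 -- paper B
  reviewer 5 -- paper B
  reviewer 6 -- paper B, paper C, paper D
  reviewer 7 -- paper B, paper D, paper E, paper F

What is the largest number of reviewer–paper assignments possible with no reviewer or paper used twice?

One maximum matching: reviewer 1–paper E, reviewer 2–paper B, reviewer 3–paper C, reviewer 6–paper D, reviewer 7–paper F.
The set {reviewer 2, reviewer 4, reviewer 5} has only 1 neighbour ({paper B}), so by Hall's theorem at most 5 of the 7 reviewers can be matched.

5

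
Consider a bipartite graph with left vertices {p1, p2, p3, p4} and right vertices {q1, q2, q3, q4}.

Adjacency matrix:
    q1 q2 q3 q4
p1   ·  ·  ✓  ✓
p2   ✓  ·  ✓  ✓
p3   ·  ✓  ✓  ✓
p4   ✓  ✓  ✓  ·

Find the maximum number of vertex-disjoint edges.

For example, pair p1→q3, p2→q1, p3→q4, p4→q2.
This saturates every left vertex, so 4 is the maximum.

4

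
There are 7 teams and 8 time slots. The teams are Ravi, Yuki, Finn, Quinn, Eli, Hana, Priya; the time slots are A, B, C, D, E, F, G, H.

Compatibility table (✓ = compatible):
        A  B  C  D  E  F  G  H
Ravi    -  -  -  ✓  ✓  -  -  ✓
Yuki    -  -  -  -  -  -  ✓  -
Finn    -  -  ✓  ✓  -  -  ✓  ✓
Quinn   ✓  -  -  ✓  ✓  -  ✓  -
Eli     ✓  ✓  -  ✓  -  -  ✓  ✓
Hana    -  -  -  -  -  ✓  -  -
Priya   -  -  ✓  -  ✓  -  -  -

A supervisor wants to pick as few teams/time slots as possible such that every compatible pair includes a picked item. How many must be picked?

A maximum matching has 7 edges (e.g. Ravi–H, Yuki–G, Finn–C, Quinn–D, Eli–A, Hana–F, Priya–E).
By König's theorem the minimum vertex cover has the same size. One such cover is {Ravi, Yuki, Finn, Quinn, Eli, Hana, Priya}.

7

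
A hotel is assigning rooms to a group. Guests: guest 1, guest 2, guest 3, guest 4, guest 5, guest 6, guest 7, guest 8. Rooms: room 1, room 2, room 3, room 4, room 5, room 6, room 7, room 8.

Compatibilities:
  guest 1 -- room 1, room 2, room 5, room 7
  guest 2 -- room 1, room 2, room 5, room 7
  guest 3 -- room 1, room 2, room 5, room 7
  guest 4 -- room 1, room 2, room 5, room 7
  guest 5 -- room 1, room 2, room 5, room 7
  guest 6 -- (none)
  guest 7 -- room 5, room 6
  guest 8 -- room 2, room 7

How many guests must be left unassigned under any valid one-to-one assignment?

For example, pair guest 1–room 2, guest 2–room 1, guest 3–room 5, guest 4–room 7, guest 7–room 6.
The set {guest 1, guest 2, guest 3, guest 4, guest 5, guest 6, guest 8} has only 4 neighbours ({room 1, room 2, room 5, room 7}), so by Hall's theorem at most 5 of the 8 guests can be matched.
That matches 5 of the 8, leaving 3 unmatched; no matching can do better.

3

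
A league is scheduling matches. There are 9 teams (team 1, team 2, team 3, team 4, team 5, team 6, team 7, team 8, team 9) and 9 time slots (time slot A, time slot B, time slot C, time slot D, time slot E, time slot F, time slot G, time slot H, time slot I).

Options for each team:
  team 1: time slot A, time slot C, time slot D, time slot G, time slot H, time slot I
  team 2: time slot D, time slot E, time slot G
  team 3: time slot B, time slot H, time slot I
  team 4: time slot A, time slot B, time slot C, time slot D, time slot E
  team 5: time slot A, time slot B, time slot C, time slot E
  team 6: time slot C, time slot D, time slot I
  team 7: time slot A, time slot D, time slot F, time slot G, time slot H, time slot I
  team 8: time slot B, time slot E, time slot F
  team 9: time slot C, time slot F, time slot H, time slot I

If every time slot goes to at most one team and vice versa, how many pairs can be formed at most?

9

One maximum matching: team 1–time slot C, team 2–time slot D, team 3–time slot H, team 4–time slot E, team 5–time slot A, team 6–time slot I, team 7–time slot G, team 8–time slot B, team 9–time slot F.
This saturates every team, so 9 is the maximum.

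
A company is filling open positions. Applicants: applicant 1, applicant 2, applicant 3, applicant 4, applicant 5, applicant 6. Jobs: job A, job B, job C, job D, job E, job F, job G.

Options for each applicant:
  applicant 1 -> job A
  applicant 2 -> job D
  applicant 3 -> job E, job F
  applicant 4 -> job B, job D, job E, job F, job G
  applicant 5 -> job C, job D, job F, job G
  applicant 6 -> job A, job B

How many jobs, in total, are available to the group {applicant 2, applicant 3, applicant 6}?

5

The union of neighbours of {applicant 2, applicant 3, applicant 6} is {job A, job B, job D, job E, job F}, which has 5 elements.
Since |N(S)| = 5 ≥ |S| = 3, Hall's condition holds for this subset.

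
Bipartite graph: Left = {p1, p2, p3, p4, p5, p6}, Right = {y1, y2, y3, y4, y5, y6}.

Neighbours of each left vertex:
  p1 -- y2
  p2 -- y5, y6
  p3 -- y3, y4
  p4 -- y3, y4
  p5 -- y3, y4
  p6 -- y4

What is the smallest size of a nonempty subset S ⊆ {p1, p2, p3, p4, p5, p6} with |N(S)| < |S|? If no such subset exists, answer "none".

3

Take S = {p3, p4, p5}. Its neighbourhood is {y3, y4}, so |N(S)| = 2 < |S| = 3.
Every subset of size less than 3 has at least as many neighbours as members, so 3 is the minimum.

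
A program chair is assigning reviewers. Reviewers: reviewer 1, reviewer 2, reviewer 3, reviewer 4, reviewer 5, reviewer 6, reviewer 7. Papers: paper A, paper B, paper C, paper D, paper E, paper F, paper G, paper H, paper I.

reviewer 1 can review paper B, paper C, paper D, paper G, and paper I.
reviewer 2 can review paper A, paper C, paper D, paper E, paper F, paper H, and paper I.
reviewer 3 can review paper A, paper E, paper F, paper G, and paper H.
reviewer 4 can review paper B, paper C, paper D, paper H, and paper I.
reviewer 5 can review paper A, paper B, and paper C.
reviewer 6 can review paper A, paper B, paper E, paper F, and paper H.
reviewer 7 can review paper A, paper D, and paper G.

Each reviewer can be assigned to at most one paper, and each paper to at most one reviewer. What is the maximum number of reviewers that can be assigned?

One maximum matching: reviewer 1→paper G, reviewer 2→paper C, reviewer 3→paper E, reviewer 4→paper I, reviewer 5→paper A, reviewer 6→paper B, reviewer 7→paper D.
All 7 reviewers are matched, so no larger matching exists.

7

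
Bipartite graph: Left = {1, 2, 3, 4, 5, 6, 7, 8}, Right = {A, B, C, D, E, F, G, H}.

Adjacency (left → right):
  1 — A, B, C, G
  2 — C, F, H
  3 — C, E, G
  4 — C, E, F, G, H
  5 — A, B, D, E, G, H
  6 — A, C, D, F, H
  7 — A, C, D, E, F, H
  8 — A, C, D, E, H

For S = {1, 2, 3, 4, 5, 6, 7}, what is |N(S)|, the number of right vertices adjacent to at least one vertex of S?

The union of neighbours of {1, 2, 3, 4, 5, 6, 7} is {A, B, C, D, E, F, G, H}, which has 8 elements.
Since |N(S)| = 8 ≥ |S| = 7, Hall's condition holds for this subset.

8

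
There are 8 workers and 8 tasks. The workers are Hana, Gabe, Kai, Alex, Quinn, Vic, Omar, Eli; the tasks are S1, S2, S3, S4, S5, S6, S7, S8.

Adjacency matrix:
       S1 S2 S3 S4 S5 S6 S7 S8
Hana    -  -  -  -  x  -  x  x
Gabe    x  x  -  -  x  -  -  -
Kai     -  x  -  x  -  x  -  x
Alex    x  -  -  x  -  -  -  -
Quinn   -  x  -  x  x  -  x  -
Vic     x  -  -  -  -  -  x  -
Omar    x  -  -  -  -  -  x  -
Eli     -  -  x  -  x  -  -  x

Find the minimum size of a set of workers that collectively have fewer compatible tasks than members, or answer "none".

A matching saturating every worker exists, for instance Hana→S8, Gabe→S5, Kai→S6, Alex→S4, Quinn→S2, Vic→S1, Omar→S7, Eli→S3.
By Hall's marriage theorem, this means |N(S)| ≥ |S| for every subset S, so no violating subset exists.

none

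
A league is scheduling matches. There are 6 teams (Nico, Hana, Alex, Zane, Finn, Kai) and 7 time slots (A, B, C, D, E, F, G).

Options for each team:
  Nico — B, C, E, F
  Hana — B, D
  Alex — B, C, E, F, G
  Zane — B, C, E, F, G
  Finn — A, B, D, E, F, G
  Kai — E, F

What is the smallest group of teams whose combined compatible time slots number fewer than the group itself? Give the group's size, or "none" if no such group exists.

none

A matching saturating every team exists, for instance Nico→C, Hana→D, Alex→B, Zane→G, Finn→A, Kai→E.
By Hall's marriage theorem, this means |N(S)| ≥ |S| for every subset S, so no violating subset exists.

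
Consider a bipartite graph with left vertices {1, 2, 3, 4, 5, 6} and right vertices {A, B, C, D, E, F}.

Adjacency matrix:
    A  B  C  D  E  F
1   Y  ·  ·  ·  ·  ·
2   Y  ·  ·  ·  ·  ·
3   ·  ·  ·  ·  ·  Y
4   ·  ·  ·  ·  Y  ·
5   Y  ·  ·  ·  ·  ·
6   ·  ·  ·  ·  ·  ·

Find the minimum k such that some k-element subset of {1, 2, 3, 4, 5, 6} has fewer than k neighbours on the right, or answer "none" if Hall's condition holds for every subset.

Take S = {6}. Its neighbourhood is {}, so |N(S)| = 0 < |S| = 1.

1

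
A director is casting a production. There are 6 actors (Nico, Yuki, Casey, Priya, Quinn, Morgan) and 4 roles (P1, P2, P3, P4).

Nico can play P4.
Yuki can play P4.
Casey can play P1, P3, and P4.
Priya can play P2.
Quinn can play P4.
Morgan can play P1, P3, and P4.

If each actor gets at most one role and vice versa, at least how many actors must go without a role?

For example, pair Nico→P4, Casey→P3, Priya→P2, Morgan→P1.
The set {Nico, Yuki, Quinn} has only 1 neighbour ({P4}), so by Hall's theorem at most 4 of the 6 actors can be matched.
That matches 4 of the 6, leaving 2 unmatched; no matching can do better.

2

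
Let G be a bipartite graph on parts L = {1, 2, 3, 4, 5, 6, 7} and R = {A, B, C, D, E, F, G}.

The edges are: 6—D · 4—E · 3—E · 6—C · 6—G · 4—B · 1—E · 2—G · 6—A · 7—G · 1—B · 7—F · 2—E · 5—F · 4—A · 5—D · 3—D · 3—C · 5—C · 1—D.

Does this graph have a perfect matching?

Yes

One maximum matching: 1→B, 2→G, 3→E, 4→A, 5→C, 6→D, 7→F.
All 7 left vertices are covered.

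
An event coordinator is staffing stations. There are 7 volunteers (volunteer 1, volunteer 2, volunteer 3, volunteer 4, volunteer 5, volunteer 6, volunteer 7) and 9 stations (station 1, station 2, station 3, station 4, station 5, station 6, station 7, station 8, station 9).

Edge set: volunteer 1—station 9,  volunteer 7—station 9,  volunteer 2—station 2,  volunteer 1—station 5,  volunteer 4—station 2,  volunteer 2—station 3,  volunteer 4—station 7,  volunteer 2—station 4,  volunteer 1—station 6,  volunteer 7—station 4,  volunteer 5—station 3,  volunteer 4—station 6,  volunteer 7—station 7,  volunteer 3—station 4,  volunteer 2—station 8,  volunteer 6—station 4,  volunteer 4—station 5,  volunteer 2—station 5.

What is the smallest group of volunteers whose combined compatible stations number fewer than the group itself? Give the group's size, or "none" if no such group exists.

2

Take S = {volunteer 3, volunteer 6}. Its neighbourhood is {station 4}, so |N(S)| = 1 < |S| = 2.
No single vertex violates Hall's condition since each has at least one neighbour, so 2 is the minimum.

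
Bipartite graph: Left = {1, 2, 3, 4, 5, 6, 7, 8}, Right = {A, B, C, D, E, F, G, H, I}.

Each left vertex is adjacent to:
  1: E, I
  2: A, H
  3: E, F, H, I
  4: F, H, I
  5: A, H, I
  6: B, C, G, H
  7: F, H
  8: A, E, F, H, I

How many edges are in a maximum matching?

6

For example, pair 1-E, 2-A, 3-H, 4-F, 5-I, 6-B.
The set {1, 2, 3, 4, 5, 7, 8} has only 5 neighbours ({A, E, F, H, I}), so by Hall's theorem at most 6 of the 8 left vertices can be matched.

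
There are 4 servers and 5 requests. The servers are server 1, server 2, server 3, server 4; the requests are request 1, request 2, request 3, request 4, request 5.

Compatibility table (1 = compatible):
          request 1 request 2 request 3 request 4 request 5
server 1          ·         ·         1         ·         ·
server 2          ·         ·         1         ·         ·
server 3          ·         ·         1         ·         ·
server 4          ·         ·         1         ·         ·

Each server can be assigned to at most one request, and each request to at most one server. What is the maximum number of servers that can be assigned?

One maximum matching: server 1-request 3.
The set {server 1, server 2, server 3, server 4} has only 1 neighbour ({request 3}), so by Hall's theorem at most 1 of the 4 servers can be matched.

1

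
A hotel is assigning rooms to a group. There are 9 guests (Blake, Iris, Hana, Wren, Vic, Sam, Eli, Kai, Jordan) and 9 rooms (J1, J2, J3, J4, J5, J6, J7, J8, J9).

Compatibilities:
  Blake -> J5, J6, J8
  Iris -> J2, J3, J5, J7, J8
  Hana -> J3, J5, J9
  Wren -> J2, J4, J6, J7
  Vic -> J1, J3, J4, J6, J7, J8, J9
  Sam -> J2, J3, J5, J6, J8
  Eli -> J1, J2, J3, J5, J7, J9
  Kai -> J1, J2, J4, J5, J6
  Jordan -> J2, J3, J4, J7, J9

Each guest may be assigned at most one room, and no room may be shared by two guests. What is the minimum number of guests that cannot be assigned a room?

0

For example, pair Blake-J8, Iris-J7, Hana-J5, Wren-J4, Vic-J6, Sam-J3, Eli-J1, Kai-J2, Jordan-J9.
All 9 guests are matched, so no larger matching exists.
That matches 9 of the 9, leaving 0 unmatched; no matching can do better.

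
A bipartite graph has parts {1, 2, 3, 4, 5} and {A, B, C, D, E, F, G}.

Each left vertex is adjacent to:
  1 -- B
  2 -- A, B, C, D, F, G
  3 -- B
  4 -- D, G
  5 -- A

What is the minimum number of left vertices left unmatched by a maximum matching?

One maximum matching: 1–B, 2–G, 4–D, 5–A.
The set {1, 3} has only 1 neighbour ({B}), so by Hall's theorem at most 4 of the 5 left vertices can be matched.
That matches 4 of the 5, leaving 1 unmatched; no matching can do better.

1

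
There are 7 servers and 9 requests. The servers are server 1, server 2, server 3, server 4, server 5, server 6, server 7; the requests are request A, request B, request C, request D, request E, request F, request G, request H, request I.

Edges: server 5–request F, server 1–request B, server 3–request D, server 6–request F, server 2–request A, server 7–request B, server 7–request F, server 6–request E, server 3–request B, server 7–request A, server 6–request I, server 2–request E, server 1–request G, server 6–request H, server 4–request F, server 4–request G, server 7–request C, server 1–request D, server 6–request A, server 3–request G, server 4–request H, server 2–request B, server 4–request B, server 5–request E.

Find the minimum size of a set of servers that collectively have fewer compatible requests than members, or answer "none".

none

A matching saturating every server exists, for instance server 1→request D, server 2→request A, server 3→request B, server 4→request G, server 5→request E, server 6→request H, server 7→request F.
By Hall's marriage theorem, this means |N(S)| ≥ |S| for every subset S, so no violating subset exists.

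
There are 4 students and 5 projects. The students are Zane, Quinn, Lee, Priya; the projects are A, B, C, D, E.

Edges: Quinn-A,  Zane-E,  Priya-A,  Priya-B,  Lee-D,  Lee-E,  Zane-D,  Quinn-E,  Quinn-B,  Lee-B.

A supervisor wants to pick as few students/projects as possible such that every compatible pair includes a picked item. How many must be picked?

4

{Zane, Quinn, Lee, Priya} is a vertex cover of size 4: every edge has an endpoint in this set.
No smaller cover exists because Zane–D, Quinn–A, Lee–E, Priya–B is a matching of size 4, and a cover must include an endpoint of each of these disjoint edges (König's theorem).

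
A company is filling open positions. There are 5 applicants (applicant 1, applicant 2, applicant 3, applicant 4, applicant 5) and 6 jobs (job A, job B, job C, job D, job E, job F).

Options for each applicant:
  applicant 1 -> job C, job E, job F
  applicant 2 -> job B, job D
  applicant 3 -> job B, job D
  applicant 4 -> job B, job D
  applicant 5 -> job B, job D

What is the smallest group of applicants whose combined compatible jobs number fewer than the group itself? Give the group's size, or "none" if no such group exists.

3

Take S = {applicant 2, applicant 3, applicant 4}. Its neighbourhood is {job B, job D}, so |N(S)| = 2 < |S| = 3.
Every subset of size less than 3 has at least as many neighbours as members, so 3 is the minimum.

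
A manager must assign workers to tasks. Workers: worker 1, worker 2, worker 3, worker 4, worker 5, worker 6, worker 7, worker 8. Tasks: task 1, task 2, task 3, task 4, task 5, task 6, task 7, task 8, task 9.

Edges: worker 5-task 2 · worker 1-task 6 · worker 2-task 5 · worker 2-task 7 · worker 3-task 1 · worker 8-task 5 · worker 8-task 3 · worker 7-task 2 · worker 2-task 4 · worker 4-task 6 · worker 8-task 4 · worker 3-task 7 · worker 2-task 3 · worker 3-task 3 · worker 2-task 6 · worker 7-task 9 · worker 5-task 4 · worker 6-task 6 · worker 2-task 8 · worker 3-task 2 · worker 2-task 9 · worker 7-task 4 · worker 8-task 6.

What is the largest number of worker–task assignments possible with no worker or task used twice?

6

One maximum matching: worker 1-task 6, worker 2-task 8, worker 3-task 7, worker 5-task 4, worker 7-task 2, worker 8-task 5.
The set {worker 1, worker 4, worker 6} has only 1 neighbour ({task 6}), so by Hall's theorem at most 6 of the 8 workers can be matched.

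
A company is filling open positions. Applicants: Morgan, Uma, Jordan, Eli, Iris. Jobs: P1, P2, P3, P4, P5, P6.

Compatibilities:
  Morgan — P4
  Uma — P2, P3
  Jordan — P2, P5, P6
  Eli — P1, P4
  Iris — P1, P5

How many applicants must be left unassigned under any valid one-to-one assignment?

0

For example, pair Morgan-P4, Uma-P3, Jordan-P6, Eli-P1, Iris-P5.
This saturates every applicant, so 5 is the maximum.
That matches 5 of the 5, leaving 0 unmatched; no matching can do better.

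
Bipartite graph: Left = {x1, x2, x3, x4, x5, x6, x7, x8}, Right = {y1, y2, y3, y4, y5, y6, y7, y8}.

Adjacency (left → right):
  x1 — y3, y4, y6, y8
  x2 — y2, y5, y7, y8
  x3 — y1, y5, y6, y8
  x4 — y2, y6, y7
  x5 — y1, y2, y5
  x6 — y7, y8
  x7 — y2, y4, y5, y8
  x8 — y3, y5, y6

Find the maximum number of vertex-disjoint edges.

8

A valid assignment of size 8: x1→y8, x2→y2, x3→y1, x4→y6, x5→y5, x6→y7, x7→y4, x8→y3.
All 8 left vertices are matched, so no larger matching exists.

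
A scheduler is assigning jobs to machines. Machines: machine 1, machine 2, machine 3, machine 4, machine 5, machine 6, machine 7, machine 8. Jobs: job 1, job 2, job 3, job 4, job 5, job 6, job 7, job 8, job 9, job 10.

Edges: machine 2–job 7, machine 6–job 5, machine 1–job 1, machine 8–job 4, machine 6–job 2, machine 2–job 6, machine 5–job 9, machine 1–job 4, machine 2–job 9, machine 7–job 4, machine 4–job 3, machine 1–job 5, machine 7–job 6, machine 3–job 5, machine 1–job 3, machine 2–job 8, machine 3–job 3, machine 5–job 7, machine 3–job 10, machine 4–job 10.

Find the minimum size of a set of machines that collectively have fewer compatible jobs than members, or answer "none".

A matching saturating every machine exists, for instance machine 1→job 1, machine 2→job 9, machine 3→job 5, machine 4→job 3, machine 5→job 7, machine 6→job 2, machine 7→job 6, machine 8→job 4.
By Hall's marriage theorem, this means |N(S)| ≥ |S| for every subset S, so no violating subset exists.

none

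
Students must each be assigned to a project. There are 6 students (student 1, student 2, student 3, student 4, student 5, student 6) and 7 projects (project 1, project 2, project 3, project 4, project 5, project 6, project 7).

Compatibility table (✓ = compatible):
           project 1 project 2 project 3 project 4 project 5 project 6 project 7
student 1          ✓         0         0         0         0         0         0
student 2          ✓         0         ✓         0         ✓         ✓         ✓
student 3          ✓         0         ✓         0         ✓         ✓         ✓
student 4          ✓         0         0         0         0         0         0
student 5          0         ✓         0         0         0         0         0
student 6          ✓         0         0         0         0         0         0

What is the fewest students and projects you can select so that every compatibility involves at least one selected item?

{student 2, student 3, student 5, project 1} is a vertex cover of size 4: every edge has an endpoint in this set.
No smaller cover exists because student 1–project 1, student 2–project 7, student 3–project 3, student 5–project 2 is a matching of size 4, and a cover must include an endpoint of each of these disjoint edges (König's theorem).

4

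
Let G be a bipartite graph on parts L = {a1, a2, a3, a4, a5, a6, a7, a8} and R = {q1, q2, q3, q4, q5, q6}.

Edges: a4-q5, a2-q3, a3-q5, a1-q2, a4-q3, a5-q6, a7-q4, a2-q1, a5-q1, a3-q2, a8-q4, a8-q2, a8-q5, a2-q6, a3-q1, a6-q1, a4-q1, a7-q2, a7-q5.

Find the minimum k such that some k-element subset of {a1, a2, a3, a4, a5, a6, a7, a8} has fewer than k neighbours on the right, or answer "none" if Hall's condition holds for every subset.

Take S = {a1, a3, a6, a7, a8}. Its neighbourhood is {q1, q2, q4, q5}, so |N(S)| = 4 < |S| = 5.
Every subset of size less than 5 has at least as many neighbours as members, so 5 is the minimum.

5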